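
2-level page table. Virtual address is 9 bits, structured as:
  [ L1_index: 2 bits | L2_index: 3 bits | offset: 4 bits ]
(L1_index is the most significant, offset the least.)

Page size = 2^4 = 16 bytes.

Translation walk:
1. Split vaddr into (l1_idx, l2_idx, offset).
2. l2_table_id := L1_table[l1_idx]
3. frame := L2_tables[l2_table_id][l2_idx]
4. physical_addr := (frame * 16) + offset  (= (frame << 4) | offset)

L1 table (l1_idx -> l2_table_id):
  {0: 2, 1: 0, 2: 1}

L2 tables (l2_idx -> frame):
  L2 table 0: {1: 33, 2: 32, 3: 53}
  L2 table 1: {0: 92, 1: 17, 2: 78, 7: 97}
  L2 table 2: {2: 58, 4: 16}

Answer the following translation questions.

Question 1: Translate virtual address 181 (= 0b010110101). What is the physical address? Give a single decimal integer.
Answer: 853

Derivation:
vaddr = 181 = 0b010110101
Split: l1_idx=1, l2_idx=3, offset=5
L1[1] = 0
L2[0][3] = 53
paddr = 53 * 16 + 5 = 853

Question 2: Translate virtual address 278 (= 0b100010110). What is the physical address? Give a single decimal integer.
Answer: 278

Derivation:
vaddr = 278 = 0b100010110
Split: l1_idx=2, l2_idx=1, offset=6
L1[2] = 1
L2[1][1] = 17
paddr = 17 * 16 + 6 = 278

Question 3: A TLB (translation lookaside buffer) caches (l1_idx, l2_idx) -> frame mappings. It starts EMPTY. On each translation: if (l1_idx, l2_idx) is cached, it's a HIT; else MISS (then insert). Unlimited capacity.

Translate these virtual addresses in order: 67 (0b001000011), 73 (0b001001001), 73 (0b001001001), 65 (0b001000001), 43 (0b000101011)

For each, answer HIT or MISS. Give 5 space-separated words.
vaddr=67: (0,4) not in TLB -> MISS, insert
vaddr=73: (0,4) in TLB -> HIT
vaddr=73: (0,4) in TLB -> HIT
vaddr=65: (0,4) in TLB -> HIT
vaddr=43: (0,2) not in TLB -> MISS, insert

Answer: MISS HIT HIT HIT MISS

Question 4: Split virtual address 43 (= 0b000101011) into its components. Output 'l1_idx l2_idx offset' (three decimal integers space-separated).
vaddr = 43 = 0b000101011
  top 2 bits -> l1_idx = 0
  next 3 bits -> l2_idx = 2
  bottom 4 bits -> offset = 11

Answer: 0 2 11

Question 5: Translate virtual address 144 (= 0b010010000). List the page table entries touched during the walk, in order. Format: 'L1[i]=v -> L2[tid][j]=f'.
vaddr = 144 = 0b010010000
Split: l1_idx=1, l2_idx=1, offset=0

Answer: L1[1]=0 -> L2[0][1]=33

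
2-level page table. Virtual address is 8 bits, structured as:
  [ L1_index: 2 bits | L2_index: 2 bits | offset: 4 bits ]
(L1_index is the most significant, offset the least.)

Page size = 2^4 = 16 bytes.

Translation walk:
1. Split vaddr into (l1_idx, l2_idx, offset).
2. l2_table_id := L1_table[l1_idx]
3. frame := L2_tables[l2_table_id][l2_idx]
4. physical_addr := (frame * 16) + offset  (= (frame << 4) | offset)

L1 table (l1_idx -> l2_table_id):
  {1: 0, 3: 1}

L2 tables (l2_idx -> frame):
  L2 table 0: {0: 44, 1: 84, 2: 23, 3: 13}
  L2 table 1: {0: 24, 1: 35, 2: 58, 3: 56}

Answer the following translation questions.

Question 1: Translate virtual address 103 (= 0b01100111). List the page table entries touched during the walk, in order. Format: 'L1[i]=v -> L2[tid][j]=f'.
Answer: L1[1]=0 -> L2[0][2]=23

Derivation:
vaddr = 103 = 0b01100111
Split: l1_idx=1, l2_idx=2, offset=7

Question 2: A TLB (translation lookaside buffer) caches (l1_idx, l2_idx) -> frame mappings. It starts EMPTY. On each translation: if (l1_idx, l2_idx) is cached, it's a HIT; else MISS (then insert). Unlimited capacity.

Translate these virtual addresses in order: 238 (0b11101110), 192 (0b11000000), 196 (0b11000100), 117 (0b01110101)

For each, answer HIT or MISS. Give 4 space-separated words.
vaddr=238: (3,2) not in TLB -> MISS, insert
vaddr=192: (3,0) not in TLB -> MISS, insert
vaddr=196: (3,0) in TLB -> HIT
vaddr=117: (1,3) not in TLB -> MISS, insert

Answer: MISS MISS HIT MISS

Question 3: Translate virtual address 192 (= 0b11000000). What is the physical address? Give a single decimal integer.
vaddr = 192 = 0b11000000
Split: l1_idx=3, l2_idx=0, offset=0
L1[3] = 1
L2[1][0] = 24
paddr = 24 * 16 + 0 = 384

Answer: 384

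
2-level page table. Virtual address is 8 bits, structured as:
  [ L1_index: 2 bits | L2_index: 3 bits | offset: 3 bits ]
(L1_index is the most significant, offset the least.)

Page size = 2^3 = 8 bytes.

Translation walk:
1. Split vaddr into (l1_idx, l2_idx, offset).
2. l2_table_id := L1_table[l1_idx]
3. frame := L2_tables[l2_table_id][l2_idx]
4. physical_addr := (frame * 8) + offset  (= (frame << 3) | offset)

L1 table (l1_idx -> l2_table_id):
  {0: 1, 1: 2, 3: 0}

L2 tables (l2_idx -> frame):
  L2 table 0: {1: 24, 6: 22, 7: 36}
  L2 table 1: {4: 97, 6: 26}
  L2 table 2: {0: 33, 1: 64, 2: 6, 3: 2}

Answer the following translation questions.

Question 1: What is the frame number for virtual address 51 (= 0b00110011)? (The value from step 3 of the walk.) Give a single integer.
vaddr = 51: l1_idx=0, l2_idx=6
L1[0] = 1; L2[1][6] = 26

Answer: 26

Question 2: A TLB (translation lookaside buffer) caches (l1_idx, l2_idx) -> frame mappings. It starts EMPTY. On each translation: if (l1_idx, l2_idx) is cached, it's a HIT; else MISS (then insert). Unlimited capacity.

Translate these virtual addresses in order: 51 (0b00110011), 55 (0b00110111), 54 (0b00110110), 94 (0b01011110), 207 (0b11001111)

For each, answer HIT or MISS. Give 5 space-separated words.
Answer: MISS HIT HIT MISS MISS

Derivation:
vaddr=51: (0,6) not in TLB -> MISS, insert
vaddr=55: (0,6) in TLB -> HIT
vaddr=54: (0,6) in TLB -> HIT
vaddr=94: (1,3) not in TLB -> MISS, insert
vaddr=207: (3,1) not in TLB -> MISS, insert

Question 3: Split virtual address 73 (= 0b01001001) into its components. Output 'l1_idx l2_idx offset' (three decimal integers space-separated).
vaddr = 73 = 0b01001001
  top 2 bits -> l1_idx = 1
  next 3 bits -> l2_idx = 1
  bottom 3 bits -> offset = 1

Answer: 1 1 1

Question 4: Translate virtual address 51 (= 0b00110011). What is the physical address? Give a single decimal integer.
Answer: 211

Derivation:
vaddr = 51 = 0b00110011
Split: l1_idx=0, l2_idx=6, offset=3
L1[0] = 1
L2[1][6] = 26
paddr = 26 * 8 + 3 = 211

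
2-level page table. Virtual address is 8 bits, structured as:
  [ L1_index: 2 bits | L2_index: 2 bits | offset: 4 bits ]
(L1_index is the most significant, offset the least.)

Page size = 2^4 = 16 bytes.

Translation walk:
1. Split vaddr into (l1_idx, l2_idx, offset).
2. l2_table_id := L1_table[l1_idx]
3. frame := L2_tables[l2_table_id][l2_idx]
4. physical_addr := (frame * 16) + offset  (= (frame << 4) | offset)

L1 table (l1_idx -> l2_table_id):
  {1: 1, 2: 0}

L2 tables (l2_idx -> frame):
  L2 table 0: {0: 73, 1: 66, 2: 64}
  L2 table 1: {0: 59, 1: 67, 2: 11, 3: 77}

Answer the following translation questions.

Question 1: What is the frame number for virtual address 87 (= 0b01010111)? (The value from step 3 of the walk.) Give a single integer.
Answer: 67

Derivation:
vaddr = 87: l1_idx=1, l2_idx=1
L1[1] = 1; L2[1][1] = 67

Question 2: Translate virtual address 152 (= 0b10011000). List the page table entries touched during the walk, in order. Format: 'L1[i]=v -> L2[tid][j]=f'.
vaddr = 152 = 0b10011000
Split: l1_idx=2, l2_idx=1, offset=8

Answer: L1[2]=0 -> L2[0][1]=66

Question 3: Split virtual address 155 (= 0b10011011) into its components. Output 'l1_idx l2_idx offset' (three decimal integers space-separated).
vaddr = 155 = 0b10011011
  top 2 bits -> l1_idx = 2
  next 2 bits -> l2_idx = 1
  bottom 4 bits -> offset = 11

Answer: 2 1 11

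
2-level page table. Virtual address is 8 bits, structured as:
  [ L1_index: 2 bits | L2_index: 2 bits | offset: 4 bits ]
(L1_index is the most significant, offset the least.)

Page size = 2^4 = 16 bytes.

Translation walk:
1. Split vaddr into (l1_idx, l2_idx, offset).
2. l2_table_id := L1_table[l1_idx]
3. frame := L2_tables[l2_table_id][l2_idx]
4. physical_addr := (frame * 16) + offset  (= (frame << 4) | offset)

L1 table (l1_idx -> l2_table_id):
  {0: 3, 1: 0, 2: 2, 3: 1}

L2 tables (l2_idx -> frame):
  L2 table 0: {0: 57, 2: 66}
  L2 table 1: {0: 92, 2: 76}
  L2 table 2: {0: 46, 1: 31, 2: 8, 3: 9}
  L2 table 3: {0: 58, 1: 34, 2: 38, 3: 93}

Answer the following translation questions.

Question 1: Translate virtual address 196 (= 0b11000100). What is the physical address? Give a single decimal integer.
vaddr = 196 = 0b11000100
Split: l1_idx=3, l2_idx=0, offset=4
L1[3] = 1
L2[1][0] = 92
paddr = 92 * 16 + 4 = 1476

Answer: 1476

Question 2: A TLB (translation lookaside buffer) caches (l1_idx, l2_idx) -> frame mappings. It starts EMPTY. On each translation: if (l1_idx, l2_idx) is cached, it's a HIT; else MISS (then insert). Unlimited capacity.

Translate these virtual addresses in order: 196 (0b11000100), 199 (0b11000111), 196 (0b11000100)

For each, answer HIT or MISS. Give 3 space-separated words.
Answer: MISS HIT HIT

Derivation:
vaddr=196: (3,0) not in TLB -> MISS, insert
vaddr=199: (3,0) in TLB -> HIT
vaddr=196: (3,0) in TLB -> HIT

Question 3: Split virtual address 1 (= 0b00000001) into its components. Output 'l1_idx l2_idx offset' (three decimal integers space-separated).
Answer: 0 0 1

Derivation:
vaddr = 1 = 0b00000001
  top 2 bits -> l1_idx = 0
  next 2 bits -> l2_idx = 0
  bottom 4 bits -> offset = 1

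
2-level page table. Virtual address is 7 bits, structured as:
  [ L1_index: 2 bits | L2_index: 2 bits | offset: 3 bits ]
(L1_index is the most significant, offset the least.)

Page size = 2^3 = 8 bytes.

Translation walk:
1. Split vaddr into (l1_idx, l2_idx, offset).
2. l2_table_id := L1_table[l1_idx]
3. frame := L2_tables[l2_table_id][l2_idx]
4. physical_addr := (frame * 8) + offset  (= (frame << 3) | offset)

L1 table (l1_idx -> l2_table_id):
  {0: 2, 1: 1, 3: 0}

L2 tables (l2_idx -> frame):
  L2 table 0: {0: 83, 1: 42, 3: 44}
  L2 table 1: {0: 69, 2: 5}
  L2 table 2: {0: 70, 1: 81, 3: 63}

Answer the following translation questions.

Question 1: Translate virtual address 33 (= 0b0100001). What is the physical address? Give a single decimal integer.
vaddr = 33 = 0b0100001
Split: l1_idx=1, l2_idx=0, offset=1
L1[1] = 1
L2[1][0] = 69
paddr = 69 * 8 + 1 = 553

Answer: 553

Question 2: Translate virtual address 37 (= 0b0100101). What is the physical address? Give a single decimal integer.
Answer: 557

Derivation:
vaddr = 37 = 0b0100101
Split: l1_idx=1, l2_idx=0, offset=5
L1[1] = 1
L2[1][0] = 69
paddr = 69 * 8 + 5 = 557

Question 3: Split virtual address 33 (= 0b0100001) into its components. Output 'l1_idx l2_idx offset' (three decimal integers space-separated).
Answer: 1 0 1

Derivation:
vaddr = 33 = 0b0100001
  top 2 bits -> l1_idx = 1
  next 2 bits -> l2_idx = 0
  bottom 3 bits -> offset = 1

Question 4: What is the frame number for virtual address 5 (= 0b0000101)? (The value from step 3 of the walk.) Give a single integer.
vaddr = 5: l1_idx=0, l2_idx=0
L1[0] = 2; L2[2][0] = 70

Answer: 70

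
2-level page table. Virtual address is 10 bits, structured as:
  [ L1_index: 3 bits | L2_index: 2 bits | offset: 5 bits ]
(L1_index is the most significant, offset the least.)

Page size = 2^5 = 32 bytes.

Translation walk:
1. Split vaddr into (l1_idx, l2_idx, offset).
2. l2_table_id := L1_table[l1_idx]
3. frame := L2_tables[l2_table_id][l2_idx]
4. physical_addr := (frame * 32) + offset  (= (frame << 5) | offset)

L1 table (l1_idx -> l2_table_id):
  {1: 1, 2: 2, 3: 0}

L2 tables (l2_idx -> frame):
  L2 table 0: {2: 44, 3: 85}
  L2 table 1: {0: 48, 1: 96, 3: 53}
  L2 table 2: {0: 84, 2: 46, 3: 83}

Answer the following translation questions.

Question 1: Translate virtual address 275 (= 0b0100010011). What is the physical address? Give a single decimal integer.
Answer: 2707

Derivation:
vaddr = 275 = 0b0100010011
Split: l1_idx=2, l2_idx=0, offset=19
L1[2] = 2
L2[2][0] = 84
paddr = 84 * 32 + 19 = 2707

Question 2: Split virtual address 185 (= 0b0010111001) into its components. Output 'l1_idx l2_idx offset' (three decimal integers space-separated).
vaddr = 185 = 0b0010111001
  top 3 bits -> l1_idx = 1
  next 2 bits -> l2_idx = 1
  bottom 5 bits -> offset = 25

Answer: 1 1 25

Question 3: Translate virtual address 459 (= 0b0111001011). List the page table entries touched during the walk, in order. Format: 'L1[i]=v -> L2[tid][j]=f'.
vaddr = 459 = 0b0111001011
Split: l1_idx=3, l2_idx=2, offset=11

Answer: L1[3]=0 -> L2[0][2]=44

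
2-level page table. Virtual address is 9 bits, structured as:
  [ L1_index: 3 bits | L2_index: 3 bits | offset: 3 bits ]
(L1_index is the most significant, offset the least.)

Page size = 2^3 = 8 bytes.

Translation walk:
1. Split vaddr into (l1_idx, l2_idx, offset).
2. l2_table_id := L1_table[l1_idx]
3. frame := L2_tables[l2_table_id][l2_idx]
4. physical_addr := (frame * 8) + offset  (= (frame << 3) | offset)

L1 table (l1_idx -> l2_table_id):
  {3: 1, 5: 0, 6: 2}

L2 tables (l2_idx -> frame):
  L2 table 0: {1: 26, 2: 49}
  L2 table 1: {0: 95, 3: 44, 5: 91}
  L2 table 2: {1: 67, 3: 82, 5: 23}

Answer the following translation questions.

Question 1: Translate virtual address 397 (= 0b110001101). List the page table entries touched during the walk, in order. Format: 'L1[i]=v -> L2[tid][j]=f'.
vaddr = 397 = 0b110001101
Split: l1_idx=6, l2_idx=1, offset=5

Answer: L1[6]=2 -> L2[2][1]=67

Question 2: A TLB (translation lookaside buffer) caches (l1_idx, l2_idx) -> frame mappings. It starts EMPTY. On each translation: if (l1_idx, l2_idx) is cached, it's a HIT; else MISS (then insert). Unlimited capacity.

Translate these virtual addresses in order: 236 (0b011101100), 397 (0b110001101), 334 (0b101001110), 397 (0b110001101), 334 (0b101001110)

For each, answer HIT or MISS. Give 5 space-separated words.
Answer: MISS MISS MISS HIT HIT

Derivation:
vaddr=236: (3,5) not in TLB -> MISS, insert
vaddr=397: (6,1) not in TLB -> MISS, insert
vaddr=334: (5,1) not in TLB -> MISS, insert
vaddr=397: (6,1) in TLB -> HIT
vaddr=334: (5,1) in TLB -> HIT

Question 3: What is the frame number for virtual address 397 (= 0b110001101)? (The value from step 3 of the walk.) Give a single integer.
Answer: 67

Derivation:
vaddr = 397: l1_idx=6, l2_idx=1
L1[6] = 2; L2[2][1] = 67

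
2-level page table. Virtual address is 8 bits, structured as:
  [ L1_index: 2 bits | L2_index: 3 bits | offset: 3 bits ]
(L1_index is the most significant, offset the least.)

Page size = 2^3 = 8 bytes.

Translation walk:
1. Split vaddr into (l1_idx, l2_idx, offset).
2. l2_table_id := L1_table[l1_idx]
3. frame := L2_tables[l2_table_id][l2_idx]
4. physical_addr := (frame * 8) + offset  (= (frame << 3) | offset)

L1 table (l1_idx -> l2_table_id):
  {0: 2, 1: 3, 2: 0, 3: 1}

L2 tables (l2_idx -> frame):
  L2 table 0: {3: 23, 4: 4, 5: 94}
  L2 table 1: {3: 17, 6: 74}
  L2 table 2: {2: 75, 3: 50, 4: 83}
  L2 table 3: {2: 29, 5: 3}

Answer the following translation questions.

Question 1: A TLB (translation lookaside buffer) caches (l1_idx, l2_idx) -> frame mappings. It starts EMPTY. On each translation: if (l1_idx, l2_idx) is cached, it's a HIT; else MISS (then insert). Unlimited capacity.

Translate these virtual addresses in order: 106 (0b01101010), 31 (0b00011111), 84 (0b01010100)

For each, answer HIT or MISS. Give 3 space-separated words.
Answer: MISS MISS MISS

Derivation:
vaddr=106: (1,5) not in TLB -> MISS, insert
vaddr=31: (0,3) not in TLB -> MISS, insert
vaddr=84: (1,2) not in TLB -> MISS, insert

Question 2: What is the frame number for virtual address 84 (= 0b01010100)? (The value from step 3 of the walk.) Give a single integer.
Answer: 29

Derivation:
vaddr = 84: l1_idx=1, l2_idx=2
L1[1] = 3; L2[3][2] = 29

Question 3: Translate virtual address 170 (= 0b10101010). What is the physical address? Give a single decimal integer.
Answer: 754

Derivation:
vaddr = 170 = 0b10101010
Split: l1_idx=2, l2_idx=5, offset=2
L1[2] = 0
L2[0][5] = 94
paddr = 94 * 8 + 2 = 754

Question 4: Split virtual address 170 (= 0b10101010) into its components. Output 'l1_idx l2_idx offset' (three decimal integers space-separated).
Answer: 2 5 2

Derivation:
vaddr = 170 = 0b10101010
  top 2 bits -> l1_idx = 2
  next 3 bits -> l2_idx = 5
  bottom 3 bits -> offset = 2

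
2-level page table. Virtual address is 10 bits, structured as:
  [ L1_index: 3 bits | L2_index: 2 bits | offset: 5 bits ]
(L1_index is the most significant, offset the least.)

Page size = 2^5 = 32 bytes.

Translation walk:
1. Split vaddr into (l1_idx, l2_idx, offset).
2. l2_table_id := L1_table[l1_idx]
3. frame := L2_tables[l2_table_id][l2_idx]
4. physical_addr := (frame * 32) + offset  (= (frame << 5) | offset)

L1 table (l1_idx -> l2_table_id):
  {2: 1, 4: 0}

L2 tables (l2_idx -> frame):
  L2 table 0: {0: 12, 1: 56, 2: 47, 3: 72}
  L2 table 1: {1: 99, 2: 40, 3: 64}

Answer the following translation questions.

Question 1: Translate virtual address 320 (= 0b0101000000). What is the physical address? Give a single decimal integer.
vaddr = 320 = 0b0101000000
Split: l1_idx=2, l2_idx=2, offset=0
L1[2] = 1
L2[1][2] = 40
paddr = 40 * 32 + 0 = 1280

Answer: 1280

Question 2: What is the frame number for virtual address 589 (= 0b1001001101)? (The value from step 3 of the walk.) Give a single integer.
Answer: 47

Derivation:
vaddr = 589: l1_idx=4, l2_idx=2
L1[4] = 0; L2[0][2] = 47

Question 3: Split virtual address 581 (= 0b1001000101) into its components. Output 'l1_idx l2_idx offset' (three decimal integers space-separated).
Answer: 4 2 5

Derivation:
vaddr = 581 = 0b1001000101
  top 3 bits -> l1_idx = 4
  next 2 bits -> l2_idx = 2
  bottom 5 bits -> offset = 5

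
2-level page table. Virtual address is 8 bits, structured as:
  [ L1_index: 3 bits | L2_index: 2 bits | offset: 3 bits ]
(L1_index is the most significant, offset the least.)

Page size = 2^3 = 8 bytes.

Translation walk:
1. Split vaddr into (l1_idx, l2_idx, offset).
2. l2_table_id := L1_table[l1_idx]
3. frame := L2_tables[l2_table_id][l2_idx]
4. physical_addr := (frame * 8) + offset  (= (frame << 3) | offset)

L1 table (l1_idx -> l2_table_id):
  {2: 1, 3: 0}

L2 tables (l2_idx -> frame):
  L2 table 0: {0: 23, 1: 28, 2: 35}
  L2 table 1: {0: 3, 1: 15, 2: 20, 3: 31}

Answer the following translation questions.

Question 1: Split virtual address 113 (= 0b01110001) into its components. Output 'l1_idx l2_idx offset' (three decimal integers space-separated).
vaddr = 113 = 0b01110001
  top 3 bits -> l1_idx = 3
  next 2 bits -> l2_idx = 2
  bottom 3 bits -> offset = 1

Answer: 3 2 1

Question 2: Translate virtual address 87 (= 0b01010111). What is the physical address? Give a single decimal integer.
Answer: 167

Derivation:
vaddr = 87 = 0b01010111
Split: l1_idx=2, l2_idx=2, offset=7
L1[2] = 1
L2[1][2] = 20
paddr = 20 * 8 + 7 = 167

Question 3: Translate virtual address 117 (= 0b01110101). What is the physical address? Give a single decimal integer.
Answer: 285

Derivation:
vaddr = 117 = 0b01110101
Split: l1_idx=3, l2_idx=2, offset=5
L1[3] = 0
L2[0][2] = 35
paddr = 35 * 8 + 5 = 285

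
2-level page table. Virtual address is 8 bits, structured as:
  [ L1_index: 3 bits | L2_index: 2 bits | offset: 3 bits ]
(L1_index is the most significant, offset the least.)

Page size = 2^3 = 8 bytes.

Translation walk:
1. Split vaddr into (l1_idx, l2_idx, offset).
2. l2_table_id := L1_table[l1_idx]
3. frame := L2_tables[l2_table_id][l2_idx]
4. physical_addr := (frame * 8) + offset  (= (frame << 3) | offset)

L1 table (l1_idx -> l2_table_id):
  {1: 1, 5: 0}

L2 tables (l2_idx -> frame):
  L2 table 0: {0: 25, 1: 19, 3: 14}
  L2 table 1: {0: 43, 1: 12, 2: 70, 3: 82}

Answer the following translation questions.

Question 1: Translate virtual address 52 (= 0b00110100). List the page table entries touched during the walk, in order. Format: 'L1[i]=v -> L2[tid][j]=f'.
vaddr = 52 = 0b00110100
Split: l1_idx=1, l2_idx=2, offset=4

Answer: L1[1]=1 -> L2[1][2]=70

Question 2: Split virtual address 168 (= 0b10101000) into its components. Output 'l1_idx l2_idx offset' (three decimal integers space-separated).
Answer: 5 1 0

Derivation:
vaddr = 168 = 0b10101000
  top 3 bits -> l1_idx = 5
  next 2 bits -> l2_idx = 1
  bottom 3 bits -> offset = 0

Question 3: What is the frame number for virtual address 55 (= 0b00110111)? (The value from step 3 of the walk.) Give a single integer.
vaddr = 55: l1_idx=1, l2_idx=2
L1[1] = 1; L2[1][2] = 70

Answer: 70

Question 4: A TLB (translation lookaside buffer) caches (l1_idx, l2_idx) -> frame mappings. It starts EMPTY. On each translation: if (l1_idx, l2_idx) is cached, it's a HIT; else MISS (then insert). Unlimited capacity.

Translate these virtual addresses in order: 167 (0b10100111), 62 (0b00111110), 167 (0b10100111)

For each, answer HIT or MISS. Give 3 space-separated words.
Answer: MISS MISS HIT

Derivation:
vaddr=167: (5,0) not in TLB -> MISS, insert
vaddr=62: (1,3) not in TLB -> MISS, insert
vaddr=167: (5,0) in TLB -> HIT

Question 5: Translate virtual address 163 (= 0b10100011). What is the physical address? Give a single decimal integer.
Answer: 203

Derivation:
vaddr = 163 = 0b10100011
Split: l1_idx=5, l2_idx=0, offset=3
L1[5] = 0
L2[0][0] = 25
paddr = 25 * 8 + 3 = 203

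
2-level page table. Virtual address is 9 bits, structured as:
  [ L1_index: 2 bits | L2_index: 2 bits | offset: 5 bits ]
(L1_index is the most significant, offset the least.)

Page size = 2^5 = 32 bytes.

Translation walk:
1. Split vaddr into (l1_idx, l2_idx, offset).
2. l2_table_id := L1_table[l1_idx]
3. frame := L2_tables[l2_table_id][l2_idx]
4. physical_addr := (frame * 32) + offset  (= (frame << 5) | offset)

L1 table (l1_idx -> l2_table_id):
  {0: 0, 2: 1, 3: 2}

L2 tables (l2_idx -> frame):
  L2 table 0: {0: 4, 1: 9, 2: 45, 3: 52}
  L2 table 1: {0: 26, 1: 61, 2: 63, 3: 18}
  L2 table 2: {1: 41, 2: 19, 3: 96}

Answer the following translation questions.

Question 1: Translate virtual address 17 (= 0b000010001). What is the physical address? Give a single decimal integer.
vaddr = 17 = 0b000010001
Split: l1_idx=0, l2_idx=0, offset=17
L1[0] = 0
L2[0][0] = 4
paddr = 4 * 32 + 17 = 145

Answer: 145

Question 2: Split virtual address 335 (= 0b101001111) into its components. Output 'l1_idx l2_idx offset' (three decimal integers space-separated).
Answer: 2 2 15

Derivation:
vaddr = 335 = 0b101001111
  top 2 bits -> l1_idx = 2
  next 2 bits -> l2_idx = 2
  bottom 5 bits -> offset = 15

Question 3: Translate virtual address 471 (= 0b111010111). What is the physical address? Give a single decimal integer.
vaddr = 471 = 0b111010111
Split: l1_idx=3, l2_idx=2, offset=23
L1[3] = 2
L2[2][2] = 19
paddr = 19 * 32 + 23 = 631

Answer: 631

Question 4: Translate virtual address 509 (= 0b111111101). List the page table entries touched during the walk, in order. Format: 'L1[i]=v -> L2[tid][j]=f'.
vaddr = 509 = 0b111111101
Split: l1_idx=3, l2_idx=3, offset=29

Answer: L1[3]=2 -> L2[2][3]=96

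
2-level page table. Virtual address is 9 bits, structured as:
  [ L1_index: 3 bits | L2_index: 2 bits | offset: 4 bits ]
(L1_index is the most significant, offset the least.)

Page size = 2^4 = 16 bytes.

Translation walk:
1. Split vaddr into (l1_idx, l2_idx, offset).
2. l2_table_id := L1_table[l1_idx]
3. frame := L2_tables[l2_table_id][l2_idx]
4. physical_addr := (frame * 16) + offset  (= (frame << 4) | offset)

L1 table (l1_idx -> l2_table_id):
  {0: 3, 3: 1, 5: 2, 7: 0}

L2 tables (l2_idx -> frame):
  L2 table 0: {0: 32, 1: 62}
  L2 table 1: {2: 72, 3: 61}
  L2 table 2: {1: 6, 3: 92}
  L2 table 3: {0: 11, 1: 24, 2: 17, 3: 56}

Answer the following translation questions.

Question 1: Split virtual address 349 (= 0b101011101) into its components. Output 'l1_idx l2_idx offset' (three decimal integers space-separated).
Answer: 5 1 13

Derivation:
vaddr = 349 = 0b101011101
  top 3 bits -> l1_idx = 5
  next 2 bits -> l2_idx = 1
  bottom 4 bits -> offset = 13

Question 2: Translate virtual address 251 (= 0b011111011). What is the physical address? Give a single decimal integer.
Answer: 987

Derivation:
vaddr = 251 = 0b011111011
Split: l1_idx=3, l2_idx=3, offset=11
L1[3] = 1
L2[1][3] = 61
paddr = 61 * 16 + 11 = 987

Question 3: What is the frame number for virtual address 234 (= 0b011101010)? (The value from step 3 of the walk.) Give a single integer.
Answer: 72

Derivation:
vaddr = 234: l1_idx=3, l2_idx=2
L1[3] = 1; L2[1][2] = 72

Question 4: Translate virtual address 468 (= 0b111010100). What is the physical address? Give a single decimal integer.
vaddr = 468 = 0b111010100
Split: l1_idx=7, l2_idx=1, offset=4
L1[7] = 0
L2[0][1] = 62
paddr = 62 * 16 + 4 = 996

Answer: 996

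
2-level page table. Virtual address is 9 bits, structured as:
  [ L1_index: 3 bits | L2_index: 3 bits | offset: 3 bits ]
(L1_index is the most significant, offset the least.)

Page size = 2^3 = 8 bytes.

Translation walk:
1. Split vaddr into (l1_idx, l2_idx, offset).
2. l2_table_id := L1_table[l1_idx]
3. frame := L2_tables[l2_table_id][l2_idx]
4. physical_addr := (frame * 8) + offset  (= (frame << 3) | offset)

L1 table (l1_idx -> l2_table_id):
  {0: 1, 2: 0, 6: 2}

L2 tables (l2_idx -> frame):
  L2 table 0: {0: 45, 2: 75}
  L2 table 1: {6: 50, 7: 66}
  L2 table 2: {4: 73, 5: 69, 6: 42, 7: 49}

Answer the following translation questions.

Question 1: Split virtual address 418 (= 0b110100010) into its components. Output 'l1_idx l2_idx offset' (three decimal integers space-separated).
Answer: 6 4 2

Derivation:
vaddr = 418 = 0b110100010
  top 3 bits -> l1_idx = 6
  next 3 bits -> l2_idx = 4
  bottom 3 bits -> offset = 2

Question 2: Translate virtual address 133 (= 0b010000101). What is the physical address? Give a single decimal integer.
vaddr = 133 = 0b010000101
Split: l1_idx=2, l2_idx=0, offset=5
L1[2] = 0
L2[0][0] = 45
paddr = 45 * 8 + 5 = 365

Answer: 365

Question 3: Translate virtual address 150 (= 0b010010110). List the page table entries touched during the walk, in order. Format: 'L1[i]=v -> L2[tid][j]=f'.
Answer: L1[2]=0 -> L2[0][2]=75

Derivation:
vaddr = 150 = 0b010010110
Split: l1_idx=2, l2_idx=2, offset=6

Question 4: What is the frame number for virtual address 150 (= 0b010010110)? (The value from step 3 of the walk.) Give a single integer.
Answer: 75

Derivation:
vaddr = 150: l1_idx=2, l2_idx=2
L1[2] = 0; L2[0][2] = 75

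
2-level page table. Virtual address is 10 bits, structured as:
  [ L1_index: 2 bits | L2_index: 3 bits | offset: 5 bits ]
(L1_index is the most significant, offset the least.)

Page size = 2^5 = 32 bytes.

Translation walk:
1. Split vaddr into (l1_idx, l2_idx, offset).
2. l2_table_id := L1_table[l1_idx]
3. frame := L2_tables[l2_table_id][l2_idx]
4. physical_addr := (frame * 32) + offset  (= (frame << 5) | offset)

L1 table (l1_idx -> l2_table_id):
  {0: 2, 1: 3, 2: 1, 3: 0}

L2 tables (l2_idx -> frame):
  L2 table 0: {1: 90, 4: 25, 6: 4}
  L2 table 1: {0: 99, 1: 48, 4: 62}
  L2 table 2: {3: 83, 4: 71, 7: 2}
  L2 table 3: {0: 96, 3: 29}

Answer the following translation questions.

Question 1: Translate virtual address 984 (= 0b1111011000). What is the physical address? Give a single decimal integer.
Answer: 152

Derivation:
vaddr = 984 = 0b1111011000
Split: l1_idx=3, l2_idx=6, offset=24
L1[3] = 0
L2[0][6] = 4
paddr = 4 * 32 + 24 = 152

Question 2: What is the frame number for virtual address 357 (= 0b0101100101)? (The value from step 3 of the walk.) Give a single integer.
vaddr = 357: l1_idx=1, l2_idx=3
L1[1] = 3; L2[3][3] = 29

Answer: 29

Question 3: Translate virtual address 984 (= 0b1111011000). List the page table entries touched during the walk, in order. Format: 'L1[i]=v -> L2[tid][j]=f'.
Answer: L1[3]=0 -> L2[0][6]=4

Derivation:
vaddr = 984 = 0b1111011000
Split: l1_idx=3, l2_idx=6, offset=24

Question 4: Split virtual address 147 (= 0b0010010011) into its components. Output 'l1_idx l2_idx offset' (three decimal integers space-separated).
vaddr = 147 = 0b0010010011
  top 2 bits -> l1_idx = 0
  next 3 bits -> l2_idx = 4
  bottom 5 bits -> offset = 19

Answer: 0 4 19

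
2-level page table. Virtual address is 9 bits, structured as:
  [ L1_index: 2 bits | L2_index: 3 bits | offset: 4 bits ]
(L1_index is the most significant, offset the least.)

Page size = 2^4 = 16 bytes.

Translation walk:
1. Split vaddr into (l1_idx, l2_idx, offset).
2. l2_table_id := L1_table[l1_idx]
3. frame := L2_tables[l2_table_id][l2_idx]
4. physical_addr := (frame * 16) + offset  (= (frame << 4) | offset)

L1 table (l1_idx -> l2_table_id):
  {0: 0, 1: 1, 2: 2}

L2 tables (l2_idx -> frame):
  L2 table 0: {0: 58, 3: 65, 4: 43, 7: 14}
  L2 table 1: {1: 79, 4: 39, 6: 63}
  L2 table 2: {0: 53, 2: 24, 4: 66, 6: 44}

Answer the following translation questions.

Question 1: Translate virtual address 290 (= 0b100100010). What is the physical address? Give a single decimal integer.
vaddr = 290 = 0b100100010
Split: l1_idx=2, l2_idx=2, offset=2
L1[2] = 2
L2[2][2] = 24
paddr = 24 * 16 + 2 = 386

Answer: 386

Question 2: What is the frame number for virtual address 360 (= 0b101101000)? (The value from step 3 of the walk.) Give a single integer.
vaddr = 360: l1_idx=2, l2_idx=6
L1[2] = 2; L2[2][6] = 44

Answer: 44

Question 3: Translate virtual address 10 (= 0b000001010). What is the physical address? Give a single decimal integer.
vaddr = 10 = 0b000001010
Split: l1_idx=0, l2_idx=0, offset=10
L1[0] = 0
L2[0][0] = 58
paddr = 58 * 16 + 10 = 938

Answer: 938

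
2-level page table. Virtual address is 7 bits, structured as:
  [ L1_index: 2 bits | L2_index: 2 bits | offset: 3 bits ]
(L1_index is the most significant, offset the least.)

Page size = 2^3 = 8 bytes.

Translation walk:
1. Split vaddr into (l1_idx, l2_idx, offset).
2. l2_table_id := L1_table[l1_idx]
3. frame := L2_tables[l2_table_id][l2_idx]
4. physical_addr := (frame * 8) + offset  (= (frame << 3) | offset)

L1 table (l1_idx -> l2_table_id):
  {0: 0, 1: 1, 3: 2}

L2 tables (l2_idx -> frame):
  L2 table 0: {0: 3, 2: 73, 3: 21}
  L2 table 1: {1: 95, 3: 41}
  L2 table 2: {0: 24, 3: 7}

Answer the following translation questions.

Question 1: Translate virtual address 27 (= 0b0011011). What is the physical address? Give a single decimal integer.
vaddr = 27 = 0b0011011
Split: l1_idx=0, l2_idx=3, offset=3
L1[0] = 0
L2[0][3] = 21
paddr = 21 * 8 + 3 = 171

Answer: 171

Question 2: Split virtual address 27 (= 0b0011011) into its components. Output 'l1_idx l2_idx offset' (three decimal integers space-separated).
vaddr = 27 = 0b0011011
  top 2 bits -> l1_idx = 0
  next 2 bits -> l2_idx = 3
  bottom 3 bits -> offset = 3

Answer: 0 3 3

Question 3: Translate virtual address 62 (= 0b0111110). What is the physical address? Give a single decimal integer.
Answer: 334

Derivation:
vaddr = 62 = 0b0111110
Split: l1_idx=1, l2_idx=3, offset=6
L1[1] = 1
L2[1][3] = 41
paddr = 41 * 8 + 6 = 334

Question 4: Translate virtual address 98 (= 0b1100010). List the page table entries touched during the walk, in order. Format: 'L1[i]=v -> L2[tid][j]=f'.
Answer: L1[3]=2 -> L2[2][0]=24

Derivation:
vaddr = 98 = 0b1100010
Split: l1_idx=3, l2_idx=0, offset=2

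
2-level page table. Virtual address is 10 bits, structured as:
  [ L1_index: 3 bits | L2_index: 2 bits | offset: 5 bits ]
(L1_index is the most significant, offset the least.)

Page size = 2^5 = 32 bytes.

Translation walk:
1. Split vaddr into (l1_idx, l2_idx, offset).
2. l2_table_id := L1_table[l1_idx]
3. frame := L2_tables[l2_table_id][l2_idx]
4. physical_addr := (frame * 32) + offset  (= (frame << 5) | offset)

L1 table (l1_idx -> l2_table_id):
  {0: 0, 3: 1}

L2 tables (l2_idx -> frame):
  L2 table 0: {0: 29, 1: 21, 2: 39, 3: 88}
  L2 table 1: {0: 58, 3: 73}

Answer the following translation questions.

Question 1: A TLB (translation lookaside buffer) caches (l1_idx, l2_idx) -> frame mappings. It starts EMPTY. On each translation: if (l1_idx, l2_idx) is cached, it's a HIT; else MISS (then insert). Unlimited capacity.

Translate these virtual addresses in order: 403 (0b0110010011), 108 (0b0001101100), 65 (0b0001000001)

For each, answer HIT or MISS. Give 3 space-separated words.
vaddr=403: (3,0) not in TLB -> MISS, insert
vaddr=108: (0,3) not in TLB -> MISS, insert
vaddr=65: (0,2) not in TLB -> MISS, insert

Answer: MISS MISS MISS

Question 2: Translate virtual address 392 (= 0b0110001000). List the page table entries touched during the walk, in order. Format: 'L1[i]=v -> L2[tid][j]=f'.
vaddr = 392 = 0b0110001000
Split: l1_idx=3, l2_idx=0, offset=8

Answer: L1[3]=1 -> L2[1][0]=58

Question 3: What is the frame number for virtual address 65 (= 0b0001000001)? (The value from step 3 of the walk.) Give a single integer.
Answer: 39

Derivation:
vaddr = 65: l1_idx=0, l2_idx=2
L1[0] = 0; L2[0][2] = 39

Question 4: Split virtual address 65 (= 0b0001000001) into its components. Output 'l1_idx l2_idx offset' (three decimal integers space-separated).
vaddr = 65 = 0b0001000001
  top 3 bits -> l1_idx = 0
  next 2 bits -> l2_idx = 2
  bottom 5 bits -> offset = 1

Answer: 0 2 1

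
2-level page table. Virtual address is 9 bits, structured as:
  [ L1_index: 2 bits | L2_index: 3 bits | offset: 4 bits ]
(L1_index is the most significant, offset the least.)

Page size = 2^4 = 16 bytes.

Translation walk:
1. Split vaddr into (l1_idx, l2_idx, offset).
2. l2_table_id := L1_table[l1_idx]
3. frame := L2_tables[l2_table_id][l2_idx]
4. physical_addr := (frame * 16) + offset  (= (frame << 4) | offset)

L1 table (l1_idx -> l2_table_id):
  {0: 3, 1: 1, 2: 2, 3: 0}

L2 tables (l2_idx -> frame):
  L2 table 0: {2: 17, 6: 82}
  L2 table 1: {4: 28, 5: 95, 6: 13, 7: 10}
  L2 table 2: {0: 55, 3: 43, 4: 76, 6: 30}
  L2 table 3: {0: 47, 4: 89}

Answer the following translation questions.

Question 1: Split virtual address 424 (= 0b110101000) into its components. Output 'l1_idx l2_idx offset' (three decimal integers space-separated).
Answer: 3 2 8

Derivation:
vaddr = 424 = 0b110101000
  top 2 bits -> l1_idx = 3
  next 3 bits -> l2_idx = 2
  bottom 4 bits -> offset = 8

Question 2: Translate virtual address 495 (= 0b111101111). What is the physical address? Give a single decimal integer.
vaddr = 495 = 0b111101111
Split: l1_idx=3, l2_idx=6, offset=15
L1[3] = 0
L2[0][6] = 82
paddr = 82 * 16 + 15 = 1327

Answer: 1327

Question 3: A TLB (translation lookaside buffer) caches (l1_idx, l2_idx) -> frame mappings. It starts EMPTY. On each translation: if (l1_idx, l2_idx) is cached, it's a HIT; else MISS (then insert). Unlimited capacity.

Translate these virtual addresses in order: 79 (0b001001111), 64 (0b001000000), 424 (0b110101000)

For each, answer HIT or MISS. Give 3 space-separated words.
vaddr=79: (0,4) not in TLB -> MISS, insert
vaddr=64: (0,4) in TLB -> HIT
vaddr=424: (3,2) not in TLB -> MISS, insert

Answer: MISS HIT MISS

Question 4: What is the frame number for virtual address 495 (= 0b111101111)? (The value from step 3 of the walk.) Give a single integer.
vaddr = 495: l1_idx=3, l2_idx=6
L1[3] = 0; L2[0][6] = 82

Answer: 82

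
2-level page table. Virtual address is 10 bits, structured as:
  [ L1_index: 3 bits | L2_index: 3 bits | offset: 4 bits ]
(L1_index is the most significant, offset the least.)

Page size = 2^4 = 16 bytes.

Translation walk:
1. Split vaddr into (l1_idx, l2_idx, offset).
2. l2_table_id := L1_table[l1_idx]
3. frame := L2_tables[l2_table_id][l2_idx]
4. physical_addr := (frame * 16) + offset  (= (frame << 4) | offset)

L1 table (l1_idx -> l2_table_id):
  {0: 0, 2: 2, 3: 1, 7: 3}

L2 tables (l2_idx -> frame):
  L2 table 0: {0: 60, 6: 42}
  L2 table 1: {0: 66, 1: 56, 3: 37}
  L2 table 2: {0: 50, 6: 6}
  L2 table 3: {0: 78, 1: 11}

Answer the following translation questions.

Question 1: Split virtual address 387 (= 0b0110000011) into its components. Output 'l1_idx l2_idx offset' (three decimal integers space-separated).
Answer: 3 0 3

Derivation:
vaddr = 387 = 0b0110000011
  top 3 bits -> l1_idx = 3
  next 3 bits -> l2_idx = 0
  bottom 4 bits -> offset = 3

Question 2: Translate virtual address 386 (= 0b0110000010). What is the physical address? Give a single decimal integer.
Answer: 1058

Derivation:
vaddr = 386 = 0b0110000010
Split: l1_idx=3, l2_idx=0, offset=2
L1[3] = 1
L2[1][0] = 66
paddr = 66 * 16 + 2 = 1058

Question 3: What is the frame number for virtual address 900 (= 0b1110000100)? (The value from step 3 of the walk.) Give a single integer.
Answer: 78

Derivation:
vaddr = 900: l1_idx=7, l2_idx=0
L1[7] = 3; L2[3][0] = 78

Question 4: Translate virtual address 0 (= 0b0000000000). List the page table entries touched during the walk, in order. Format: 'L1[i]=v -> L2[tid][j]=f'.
vaddr = 0 = 0b0000000000
Split: l1_idx=0, l2_idx=0, offset=0

Answer: L1[0]=0 -> L2[0][0]=60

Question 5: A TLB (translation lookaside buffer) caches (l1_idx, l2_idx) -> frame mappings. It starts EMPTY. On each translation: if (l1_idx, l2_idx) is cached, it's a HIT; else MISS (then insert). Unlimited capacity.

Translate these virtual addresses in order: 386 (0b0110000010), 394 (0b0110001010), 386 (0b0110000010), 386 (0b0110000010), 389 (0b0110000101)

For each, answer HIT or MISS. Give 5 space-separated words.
vaddr=386: (3,0) not in TLB -> MISS, insert
vaddr=394: (3,0) in TLB -> HIT
vaddr=386: (3,0) in TLB -> HIT
vaddr=386: (3,0) in TLB -> HIT
vaddr=389: (3,0) in TLB -> HIT

Answer: MISS HIT HIT HIT HIT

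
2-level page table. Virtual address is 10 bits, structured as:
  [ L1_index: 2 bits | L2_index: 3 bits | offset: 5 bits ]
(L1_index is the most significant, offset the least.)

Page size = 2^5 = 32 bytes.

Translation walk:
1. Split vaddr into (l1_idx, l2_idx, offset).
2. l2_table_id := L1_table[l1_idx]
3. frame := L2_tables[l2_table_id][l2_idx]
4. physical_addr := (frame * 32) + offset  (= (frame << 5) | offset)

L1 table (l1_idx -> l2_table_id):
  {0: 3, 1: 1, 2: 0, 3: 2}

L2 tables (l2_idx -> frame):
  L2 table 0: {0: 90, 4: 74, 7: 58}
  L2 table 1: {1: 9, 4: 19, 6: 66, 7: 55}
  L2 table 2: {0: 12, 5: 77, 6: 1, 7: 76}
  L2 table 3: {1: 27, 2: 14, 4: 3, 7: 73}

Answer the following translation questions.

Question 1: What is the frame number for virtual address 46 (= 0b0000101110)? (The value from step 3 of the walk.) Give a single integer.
vaddr = 46: l1_idx=0, l2_idx=1
L1[0] = 3; L2[3][1] = 27

Answer: 27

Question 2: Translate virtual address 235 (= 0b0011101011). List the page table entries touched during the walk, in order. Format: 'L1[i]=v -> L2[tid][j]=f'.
Answer: L1[0]=3 -> L2[3][7]=73

Derivation:
vaddr = 235 = 0b0011101011
Split: l1_idx=0, l2_idx=7, offset=11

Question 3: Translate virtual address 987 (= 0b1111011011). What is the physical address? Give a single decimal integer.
Answer: 59

Derivation:
vaddr = 987 = 0b1111011011
Split: l1_idx=3, l2_idx=6, offset=27
L1[3] = 2
L2[2][6] = 1
paddr = 1 * 32 + 27 = 59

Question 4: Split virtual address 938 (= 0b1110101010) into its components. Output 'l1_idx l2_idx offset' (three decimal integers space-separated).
Answer: 3 5 10

Derivation:
vaddr = 938 = 0b1110101010
  top 2 bits -> l1_idx = 3
  next 3 bits -> l2_idx = 5
  bottom 5 bits -> offset = 10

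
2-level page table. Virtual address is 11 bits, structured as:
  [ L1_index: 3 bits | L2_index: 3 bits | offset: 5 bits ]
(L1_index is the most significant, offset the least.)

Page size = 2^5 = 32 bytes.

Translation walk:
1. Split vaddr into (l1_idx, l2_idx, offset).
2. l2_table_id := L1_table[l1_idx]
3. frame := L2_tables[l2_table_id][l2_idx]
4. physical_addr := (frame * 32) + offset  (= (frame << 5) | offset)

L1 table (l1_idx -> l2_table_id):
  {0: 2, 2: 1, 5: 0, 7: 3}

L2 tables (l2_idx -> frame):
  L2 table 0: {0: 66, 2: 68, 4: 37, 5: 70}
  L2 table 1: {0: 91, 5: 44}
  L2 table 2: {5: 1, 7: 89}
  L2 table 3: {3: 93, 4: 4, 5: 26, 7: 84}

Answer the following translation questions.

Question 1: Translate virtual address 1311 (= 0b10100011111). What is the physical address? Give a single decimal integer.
vaddr = 1311 = 0b10100011111
Split: l1_idx=5, l2_idx=0, offset=31
L1[5] = 0
L2[0][0] = 66
paddr = 66 * 32 + 31 = 2143

Answer: 2143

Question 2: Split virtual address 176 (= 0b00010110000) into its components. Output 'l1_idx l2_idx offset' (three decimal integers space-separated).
vaddr = 176 = 0b00010110000
  top 3 bits -> l1_idx = 0
  next 3 bits -> l2_idx = 5
  bottom 5 bits -> offset = 16

Answer: 0 5 16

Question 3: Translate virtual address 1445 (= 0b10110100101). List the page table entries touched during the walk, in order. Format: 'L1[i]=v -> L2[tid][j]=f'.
Answer: L1[5]=0 -> L2[0][5]=70

Derivation:
vaddr = 1445 = 0b10110100101
Split: l1_idx=5, l2_idx=5, offset=5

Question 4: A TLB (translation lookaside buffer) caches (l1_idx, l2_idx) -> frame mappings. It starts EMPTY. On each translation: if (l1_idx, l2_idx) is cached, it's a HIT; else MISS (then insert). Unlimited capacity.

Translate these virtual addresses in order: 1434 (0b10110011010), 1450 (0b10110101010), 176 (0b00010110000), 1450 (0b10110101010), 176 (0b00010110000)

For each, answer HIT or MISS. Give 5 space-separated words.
vaddr=1434: (5,4) not in TLB -> MISS, insert
vaddr=1450: (5,5) not in TLB -> MISS, insert
vaddr=176: (0,5) not in TLB -> MISS, insert
vaddr=1450: (5,5) in TLB -> HIT
vaddr=176: (0,5) in TLB -> HIT

Answer: MISS MISS MISS HIT HIT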